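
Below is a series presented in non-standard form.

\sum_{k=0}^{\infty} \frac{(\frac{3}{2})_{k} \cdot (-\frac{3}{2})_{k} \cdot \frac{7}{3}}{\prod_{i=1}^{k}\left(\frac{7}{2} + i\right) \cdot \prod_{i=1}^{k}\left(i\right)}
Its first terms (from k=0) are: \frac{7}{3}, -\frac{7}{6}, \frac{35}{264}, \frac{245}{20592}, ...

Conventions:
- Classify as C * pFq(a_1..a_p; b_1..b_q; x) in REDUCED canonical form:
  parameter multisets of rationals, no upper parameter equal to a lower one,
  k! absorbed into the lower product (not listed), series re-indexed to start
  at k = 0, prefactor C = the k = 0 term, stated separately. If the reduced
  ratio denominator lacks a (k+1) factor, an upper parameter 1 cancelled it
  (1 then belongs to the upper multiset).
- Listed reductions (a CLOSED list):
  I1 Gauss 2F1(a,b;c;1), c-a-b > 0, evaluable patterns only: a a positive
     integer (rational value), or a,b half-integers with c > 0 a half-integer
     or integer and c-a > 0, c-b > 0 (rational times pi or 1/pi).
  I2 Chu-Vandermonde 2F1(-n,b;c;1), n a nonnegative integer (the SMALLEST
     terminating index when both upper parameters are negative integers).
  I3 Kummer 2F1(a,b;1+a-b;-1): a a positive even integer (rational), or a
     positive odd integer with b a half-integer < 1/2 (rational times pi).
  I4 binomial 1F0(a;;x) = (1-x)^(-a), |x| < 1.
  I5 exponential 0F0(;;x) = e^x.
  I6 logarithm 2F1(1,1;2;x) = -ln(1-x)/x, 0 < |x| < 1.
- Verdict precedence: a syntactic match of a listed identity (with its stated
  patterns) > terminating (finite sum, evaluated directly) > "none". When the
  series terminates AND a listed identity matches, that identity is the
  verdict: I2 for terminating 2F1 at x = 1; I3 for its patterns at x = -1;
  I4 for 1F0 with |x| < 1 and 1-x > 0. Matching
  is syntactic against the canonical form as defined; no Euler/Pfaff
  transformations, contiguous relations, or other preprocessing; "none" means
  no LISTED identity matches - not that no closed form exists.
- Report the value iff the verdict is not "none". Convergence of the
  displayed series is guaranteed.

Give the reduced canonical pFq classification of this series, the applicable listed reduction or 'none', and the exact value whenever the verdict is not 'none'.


Reduced: x = 1, 2F1, upper = {-\frac{3}{2}, \frac{3}{2}}, lower = {\frac{9}{2}}, C = \frac{7}{3}. Verdict (x = 1): Gauss's theorem I1 (half-integer case) applies (x = 1; upper {-\frac{3}{2}, \frac{3}{2}} half-integers, c = \frac{9}{2} in the evaluable pattern). Hence: \frac{1715}{4096} \cdot \pi.

The tell: with t_0 = \frac{7}{3}, the product of the first k integers (prefactor 7/3) is k!.
Step ratio: r(k) = 1 * (k-\frac{3}{2}) (k+\frac{3}{2}) / [(k+\frac{9}{2}) (k+1)] - rational in k. x = 1; t_0 = \frac{7}{3}; negate the roots.


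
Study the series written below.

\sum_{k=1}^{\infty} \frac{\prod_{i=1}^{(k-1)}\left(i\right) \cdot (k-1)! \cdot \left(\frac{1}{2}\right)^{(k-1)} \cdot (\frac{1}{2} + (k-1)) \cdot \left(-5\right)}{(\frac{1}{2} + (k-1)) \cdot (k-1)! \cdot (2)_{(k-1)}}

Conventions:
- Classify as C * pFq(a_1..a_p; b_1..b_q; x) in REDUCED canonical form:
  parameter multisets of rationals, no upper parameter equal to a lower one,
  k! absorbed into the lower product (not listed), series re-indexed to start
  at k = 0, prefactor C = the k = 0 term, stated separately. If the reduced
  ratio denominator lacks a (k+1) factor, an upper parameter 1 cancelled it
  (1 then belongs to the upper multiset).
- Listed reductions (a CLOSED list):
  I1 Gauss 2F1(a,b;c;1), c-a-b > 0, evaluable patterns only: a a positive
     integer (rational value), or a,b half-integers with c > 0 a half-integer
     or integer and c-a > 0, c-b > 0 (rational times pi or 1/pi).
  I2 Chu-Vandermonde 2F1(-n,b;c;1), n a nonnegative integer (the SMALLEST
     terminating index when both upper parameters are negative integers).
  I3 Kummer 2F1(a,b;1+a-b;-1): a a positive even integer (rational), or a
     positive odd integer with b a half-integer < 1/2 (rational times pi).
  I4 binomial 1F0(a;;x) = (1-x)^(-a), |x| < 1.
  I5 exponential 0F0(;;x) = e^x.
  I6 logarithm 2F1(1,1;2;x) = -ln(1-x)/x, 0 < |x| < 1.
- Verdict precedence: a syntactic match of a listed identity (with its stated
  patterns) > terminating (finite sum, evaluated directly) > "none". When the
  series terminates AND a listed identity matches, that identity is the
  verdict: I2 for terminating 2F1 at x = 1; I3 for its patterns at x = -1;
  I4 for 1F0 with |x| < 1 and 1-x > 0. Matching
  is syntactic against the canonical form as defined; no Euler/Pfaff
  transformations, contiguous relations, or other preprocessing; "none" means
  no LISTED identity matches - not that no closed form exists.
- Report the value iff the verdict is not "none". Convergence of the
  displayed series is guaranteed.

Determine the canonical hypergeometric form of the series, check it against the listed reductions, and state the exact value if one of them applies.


Prefactor -5, argument \frac{1}{2}: 2F1 with upper {1, 1} over lower {2}. Verdict (x = \frac{1}{2}): the I6 logarithm reduction applies (the logarithm: parameters (1,1;2), x = \frac{1}{2}). Hence: 10 \cdot \ln\left(\frac{1}{2}\right).

Key step: t_0 being -5, k + 1/2 divides numerator and denominator alike; C = -5 after cancelling.
Ratio: r(k) = \frac{1}{2} * (k+1) (k+1) / [(k+2) (k+1)] - rational; roots negated = parameters, x = \frac{1}{2}, C = -5.


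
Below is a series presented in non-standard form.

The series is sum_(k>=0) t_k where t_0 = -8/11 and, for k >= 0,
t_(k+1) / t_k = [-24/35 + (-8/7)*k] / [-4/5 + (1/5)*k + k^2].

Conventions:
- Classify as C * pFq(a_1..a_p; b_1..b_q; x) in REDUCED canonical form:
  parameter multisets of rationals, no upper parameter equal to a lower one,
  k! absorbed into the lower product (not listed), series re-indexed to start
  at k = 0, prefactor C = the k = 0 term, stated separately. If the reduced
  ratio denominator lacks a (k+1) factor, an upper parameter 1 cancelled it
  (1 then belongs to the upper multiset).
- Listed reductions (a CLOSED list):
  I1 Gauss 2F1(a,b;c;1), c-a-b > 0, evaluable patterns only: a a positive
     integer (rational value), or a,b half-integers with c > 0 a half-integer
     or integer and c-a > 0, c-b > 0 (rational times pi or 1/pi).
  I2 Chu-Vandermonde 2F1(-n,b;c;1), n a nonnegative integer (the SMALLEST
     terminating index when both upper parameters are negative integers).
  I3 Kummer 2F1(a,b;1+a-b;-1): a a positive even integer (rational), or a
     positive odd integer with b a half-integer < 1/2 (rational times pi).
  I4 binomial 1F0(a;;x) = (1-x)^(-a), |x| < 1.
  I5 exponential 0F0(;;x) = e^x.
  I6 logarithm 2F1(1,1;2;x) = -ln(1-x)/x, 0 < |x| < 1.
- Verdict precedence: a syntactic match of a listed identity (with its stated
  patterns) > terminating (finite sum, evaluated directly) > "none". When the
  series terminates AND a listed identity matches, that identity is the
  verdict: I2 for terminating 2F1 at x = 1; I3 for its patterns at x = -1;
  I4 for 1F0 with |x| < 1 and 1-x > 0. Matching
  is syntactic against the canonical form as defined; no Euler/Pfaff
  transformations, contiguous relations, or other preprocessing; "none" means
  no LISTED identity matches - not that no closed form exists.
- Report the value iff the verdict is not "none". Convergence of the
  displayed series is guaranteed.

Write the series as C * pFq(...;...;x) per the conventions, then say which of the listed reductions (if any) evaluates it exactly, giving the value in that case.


Reduced: x = -8/7, 1F1, upper = {3/5}, lower = {-4/5}, C = -8/11. Verdict: none. No listed pattern accepts 1F1(3/5; -4/5; -8/7).

The tell: from the first term -8/11: roots of the ratio polynomials (prefactor -8/11) are the negated parameters.
Step ratio: r(k) = (-8/7) * (k+3/5) / [(k-4/5) (k+1)] - rational in k, leading ratio (-8/7); with t_0 = -8/11, classification follows.


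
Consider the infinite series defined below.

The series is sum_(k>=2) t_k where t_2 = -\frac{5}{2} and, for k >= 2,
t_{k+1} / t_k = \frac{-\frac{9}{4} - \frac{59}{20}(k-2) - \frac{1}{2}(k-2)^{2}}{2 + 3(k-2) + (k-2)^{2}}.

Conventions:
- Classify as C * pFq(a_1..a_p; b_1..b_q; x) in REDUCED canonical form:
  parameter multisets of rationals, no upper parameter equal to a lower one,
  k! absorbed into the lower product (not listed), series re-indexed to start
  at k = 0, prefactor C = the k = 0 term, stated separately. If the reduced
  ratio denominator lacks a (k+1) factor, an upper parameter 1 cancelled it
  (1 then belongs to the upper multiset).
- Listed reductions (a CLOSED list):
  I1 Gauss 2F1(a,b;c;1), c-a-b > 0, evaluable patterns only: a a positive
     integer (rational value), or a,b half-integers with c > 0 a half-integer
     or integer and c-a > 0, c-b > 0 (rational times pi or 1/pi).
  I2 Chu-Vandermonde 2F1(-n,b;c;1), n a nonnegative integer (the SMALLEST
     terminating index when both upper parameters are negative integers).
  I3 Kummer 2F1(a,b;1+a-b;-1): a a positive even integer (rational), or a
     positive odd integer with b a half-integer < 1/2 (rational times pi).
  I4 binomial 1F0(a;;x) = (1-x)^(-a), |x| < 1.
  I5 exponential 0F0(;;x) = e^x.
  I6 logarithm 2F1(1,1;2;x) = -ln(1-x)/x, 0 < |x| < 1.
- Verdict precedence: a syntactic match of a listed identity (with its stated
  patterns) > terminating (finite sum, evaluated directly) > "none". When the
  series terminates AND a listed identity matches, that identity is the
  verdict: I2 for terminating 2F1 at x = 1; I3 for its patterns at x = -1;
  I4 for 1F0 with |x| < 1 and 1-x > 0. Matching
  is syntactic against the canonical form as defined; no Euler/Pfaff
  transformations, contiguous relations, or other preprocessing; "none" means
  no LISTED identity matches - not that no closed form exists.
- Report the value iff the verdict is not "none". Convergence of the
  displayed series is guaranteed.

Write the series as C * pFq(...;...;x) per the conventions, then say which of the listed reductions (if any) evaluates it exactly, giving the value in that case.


Key observation: x = -\frac{1}{2} and the expanded ratio factors over Q; C = -5/2, x = -1/2, roots give parameters.
Ratio: r(k) = -\frac{1}{2} * (k+\frac{9}{10}) (k+5) / [(k+2) (k+1)] - poly over poly, x = -\frac{1}{2} from leading terms; C = -\frac{5}{2} at k = 0.

Classification (C = -\frac{5}{2}): 2F1 with upper {\frac{9}{10}, 5}, lower {2}, argument x = -\frac{1}{2}. Verdict: none. No listed pattern accepts 2F1(\frac{9}{10}, 5; 2; -\frac{1}{2}).


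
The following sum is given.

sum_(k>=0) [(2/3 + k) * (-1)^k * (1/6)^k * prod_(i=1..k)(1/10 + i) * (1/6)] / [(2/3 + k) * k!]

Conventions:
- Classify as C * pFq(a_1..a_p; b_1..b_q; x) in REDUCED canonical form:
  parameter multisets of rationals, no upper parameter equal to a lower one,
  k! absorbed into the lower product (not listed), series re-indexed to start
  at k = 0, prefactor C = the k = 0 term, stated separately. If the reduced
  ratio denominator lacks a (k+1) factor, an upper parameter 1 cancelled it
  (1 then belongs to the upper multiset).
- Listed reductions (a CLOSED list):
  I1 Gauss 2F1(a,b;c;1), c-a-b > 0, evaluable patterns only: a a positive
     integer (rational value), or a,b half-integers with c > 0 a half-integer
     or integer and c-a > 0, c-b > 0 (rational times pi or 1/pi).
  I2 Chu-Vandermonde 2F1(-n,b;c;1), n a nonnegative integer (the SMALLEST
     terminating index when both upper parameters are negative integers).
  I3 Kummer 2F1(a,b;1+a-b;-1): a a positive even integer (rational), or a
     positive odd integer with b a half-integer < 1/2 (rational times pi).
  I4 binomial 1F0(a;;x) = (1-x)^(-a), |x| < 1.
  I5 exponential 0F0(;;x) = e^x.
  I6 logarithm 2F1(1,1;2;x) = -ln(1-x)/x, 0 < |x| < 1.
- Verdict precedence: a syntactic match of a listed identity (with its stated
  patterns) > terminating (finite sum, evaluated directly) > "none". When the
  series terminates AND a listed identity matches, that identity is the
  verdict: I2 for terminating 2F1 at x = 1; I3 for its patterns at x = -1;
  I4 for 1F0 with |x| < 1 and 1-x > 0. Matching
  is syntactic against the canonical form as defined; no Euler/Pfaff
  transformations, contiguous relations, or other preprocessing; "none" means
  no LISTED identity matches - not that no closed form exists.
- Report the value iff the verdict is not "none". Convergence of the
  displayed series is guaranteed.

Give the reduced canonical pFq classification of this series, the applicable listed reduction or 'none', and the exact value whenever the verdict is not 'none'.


This is 1/6 * 1F0(11/10; -; -1/6) in reduced canonical form. Verdict: binomial (I4) fires (the 1F0 binomial series: exponent -11/10, x = -1/6). Value: (1/6) * (7/6)^(-11/10).

Key observation: from the first term 1/6: the running product (C = 1/6, x = -1/6) telescopes to a rising factorial.
Step ratio: r(k) = (-1/6) * (k+11/10) / [(k+1)] ; factor over Q: parameters, x = (-1/6), and C = 1/6.


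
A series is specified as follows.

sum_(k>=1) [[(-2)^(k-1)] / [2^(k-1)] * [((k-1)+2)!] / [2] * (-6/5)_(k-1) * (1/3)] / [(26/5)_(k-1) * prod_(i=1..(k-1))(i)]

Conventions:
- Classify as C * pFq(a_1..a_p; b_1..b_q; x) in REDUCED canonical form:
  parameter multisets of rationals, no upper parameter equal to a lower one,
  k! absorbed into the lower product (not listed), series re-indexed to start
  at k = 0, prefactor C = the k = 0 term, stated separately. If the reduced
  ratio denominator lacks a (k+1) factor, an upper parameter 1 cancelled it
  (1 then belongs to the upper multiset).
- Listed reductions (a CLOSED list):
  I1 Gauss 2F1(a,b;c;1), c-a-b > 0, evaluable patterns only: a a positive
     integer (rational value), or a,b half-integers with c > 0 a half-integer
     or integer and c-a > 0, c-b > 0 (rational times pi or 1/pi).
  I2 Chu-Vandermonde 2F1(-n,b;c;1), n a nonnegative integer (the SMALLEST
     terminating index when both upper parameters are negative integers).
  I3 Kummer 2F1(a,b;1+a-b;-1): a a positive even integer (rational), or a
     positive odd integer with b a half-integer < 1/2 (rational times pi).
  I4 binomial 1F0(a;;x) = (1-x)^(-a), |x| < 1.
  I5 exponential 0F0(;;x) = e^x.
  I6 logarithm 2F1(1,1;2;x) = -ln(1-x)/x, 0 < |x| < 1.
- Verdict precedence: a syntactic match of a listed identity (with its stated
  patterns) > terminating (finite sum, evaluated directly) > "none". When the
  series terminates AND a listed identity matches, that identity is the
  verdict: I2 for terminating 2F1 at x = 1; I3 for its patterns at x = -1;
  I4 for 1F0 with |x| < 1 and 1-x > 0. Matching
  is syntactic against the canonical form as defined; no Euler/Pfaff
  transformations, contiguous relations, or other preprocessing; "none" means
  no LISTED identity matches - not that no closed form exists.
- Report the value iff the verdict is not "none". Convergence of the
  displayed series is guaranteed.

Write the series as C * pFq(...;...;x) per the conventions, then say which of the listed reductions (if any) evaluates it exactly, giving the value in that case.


This is 1/3 * 2F1(-6/5, 3; 26/5; -1) in reduced canonical form. Verdict: none. A 2F1 with upper {-6/5, 3} fits none of I1-I6 at x = -1; the sum runs forever.

Structural cue: from the first term 1/3: the two k-th powers (C = 1/3) combine into one argument.
Adjacent-term ratio: r(k) = (-1) * (k-6/5) (k+3) / [(k+26/5) (k+1)] - rational; roots negated = parameters, x = (-1), C = 1/3.


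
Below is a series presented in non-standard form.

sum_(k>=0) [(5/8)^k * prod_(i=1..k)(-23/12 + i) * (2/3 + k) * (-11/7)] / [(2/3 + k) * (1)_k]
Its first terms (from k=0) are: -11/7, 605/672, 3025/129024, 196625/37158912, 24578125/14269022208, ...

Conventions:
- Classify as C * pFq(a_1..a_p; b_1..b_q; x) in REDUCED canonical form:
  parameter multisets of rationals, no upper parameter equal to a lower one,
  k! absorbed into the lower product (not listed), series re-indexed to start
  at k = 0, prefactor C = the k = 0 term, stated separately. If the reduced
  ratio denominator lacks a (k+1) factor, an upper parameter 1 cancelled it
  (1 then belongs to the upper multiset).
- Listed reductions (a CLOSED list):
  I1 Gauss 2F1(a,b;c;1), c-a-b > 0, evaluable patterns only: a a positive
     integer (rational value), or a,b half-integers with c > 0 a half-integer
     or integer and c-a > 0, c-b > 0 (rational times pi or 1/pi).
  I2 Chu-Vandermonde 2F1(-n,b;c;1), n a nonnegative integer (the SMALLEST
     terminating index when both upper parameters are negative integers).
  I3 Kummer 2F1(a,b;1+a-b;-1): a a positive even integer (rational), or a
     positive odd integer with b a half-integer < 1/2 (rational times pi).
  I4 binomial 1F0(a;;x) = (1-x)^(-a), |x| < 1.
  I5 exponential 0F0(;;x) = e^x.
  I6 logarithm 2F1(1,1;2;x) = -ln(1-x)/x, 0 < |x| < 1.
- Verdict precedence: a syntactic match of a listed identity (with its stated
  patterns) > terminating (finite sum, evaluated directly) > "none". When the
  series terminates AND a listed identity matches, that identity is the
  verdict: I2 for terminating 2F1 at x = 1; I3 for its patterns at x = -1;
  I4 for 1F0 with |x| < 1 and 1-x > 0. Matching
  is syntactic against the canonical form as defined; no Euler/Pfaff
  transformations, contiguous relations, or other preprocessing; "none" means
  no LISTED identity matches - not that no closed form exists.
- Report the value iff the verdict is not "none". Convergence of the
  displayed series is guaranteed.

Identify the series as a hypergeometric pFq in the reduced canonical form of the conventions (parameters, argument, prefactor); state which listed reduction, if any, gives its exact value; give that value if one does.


Reduced: x = 5/8, 1F0, upper = {-11/12}, lower = {-}, C = -11/7. Verdict: the binomial series (I4) matches (the 1F0 binomial series: exponent 11/12, x = 5/8). Value: (-11/7) * (3/8)^(11/12).

Key observation: t_0 being -11/7, the running product (C = -11/7, x = 5/8) telescopes to a rising factorial.
Consecutive-term ratio: r(k) = (5/8) * (k-11/12) / [(k+1)] ; factor over Q: parameters, x = (5/8), and C = -11/7.


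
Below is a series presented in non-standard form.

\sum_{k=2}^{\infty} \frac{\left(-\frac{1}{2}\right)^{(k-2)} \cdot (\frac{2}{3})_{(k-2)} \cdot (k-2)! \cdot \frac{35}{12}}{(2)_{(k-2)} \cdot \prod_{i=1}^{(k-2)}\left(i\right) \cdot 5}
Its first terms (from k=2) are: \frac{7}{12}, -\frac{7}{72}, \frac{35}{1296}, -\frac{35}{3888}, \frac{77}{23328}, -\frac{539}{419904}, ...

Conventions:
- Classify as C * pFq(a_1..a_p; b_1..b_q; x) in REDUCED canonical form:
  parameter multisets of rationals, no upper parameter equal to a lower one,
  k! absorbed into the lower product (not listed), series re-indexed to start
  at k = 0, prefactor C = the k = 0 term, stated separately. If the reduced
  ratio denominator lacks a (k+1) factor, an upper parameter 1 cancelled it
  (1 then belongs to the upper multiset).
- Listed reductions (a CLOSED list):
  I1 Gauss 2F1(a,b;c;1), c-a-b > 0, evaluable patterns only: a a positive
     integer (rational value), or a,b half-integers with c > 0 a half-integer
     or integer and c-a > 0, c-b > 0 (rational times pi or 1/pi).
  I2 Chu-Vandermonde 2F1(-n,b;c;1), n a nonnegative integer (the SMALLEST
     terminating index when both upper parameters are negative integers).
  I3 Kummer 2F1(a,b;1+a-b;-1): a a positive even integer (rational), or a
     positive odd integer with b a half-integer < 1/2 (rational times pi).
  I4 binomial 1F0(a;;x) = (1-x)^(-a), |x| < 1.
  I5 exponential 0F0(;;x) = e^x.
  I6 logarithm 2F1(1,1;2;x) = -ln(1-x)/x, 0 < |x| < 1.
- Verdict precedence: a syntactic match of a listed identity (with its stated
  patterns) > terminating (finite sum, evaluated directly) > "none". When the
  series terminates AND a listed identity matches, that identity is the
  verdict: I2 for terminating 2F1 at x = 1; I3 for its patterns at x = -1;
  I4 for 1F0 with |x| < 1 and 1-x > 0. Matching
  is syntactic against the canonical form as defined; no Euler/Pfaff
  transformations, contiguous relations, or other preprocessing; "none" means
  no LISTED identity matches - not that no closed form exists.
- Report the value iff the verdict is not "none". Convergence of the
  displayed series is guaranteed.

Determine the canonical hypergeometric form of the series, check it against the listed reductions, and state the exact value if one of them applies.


This is \frac{7}{12} * 2F1(\frac{2}{3}, 1; 2; -\frac{1}{2}) in reduced canonical form. Verdict: none. Every listed pattern misses the 2F1 form at -\frac{1}{2}, upper {\frac{2}{3}, 1}.

The tell: from the first term \frac{7}{12}: the factorial ratio (prefactor 7/12) (k+a-1)!/(a-1)! is a rising factorial (a)_k.
Consecutive-term ratio: r(k) = -\frac{1}{2} * (k+\frac{2}{3}) (k+1) / [(k+2) (k+1)] - rational in k, leading ratio -\frac{1}{2}; with t_0 = \frac{7}{12}, classification follows.


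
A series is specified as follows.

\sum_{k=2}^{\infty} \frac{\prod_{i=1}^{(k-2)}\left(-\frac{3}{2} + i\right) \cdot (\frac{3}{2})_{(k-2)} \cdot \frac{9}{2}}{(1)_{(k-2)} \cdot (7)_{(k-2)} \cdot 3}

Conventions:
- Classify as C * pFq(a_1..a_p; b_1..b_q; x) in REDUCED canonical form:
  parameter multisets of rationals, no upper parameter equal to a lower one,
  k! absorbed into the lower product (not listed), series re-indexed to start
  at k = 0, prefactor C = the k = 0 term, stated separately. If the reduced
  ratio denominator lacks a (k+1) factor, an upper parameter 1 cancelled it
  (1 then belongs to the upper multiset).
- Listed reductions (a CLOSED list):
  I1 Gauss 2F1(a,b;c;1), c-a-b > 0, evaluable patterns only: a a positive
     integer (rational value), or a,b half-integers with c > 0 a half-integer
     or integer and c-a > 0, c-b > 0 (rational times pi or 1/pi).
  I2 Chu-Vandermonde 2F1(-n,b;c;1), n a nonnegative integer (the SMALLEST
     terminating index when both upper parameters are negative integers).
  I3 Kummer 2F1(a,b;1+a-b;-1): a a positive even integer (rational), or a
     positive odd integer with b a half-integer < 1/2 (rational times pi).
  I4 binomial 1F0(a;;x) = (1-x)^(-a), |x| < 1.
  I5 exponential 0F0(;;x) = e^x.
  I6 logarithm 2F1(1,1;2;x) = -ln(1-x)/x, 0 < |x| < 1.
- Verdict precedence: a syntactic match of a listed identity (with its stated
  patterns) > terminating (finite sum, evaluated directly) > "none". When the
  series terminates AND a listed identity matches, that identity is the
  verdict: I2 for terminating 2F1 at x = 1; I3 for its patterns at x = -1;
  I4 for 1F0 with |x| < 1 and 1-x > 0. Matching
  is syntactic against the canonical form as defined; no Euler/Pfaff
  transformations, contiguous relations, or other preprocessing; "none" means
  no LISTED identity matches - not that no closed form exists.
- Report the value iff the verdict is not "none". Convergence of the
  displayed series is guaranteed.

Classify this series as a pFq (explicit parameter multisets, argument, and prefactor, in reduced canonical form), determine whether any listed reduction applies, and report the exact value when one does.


Classification (C = \frac{3}{2}): 2F1 with upper {-\frac{1}{2}, \frac{3}{2}}, lower {7}, argument x = 1. Verdict: Gauss (I1, half-integer pattern) fires (x = 1; upper {-\frac{1}{2}, \frac{3}{2}} half-integers, c = 7 in the evaluable pattern). Exact value: \frac{262144}{63063} / \pi.

Key step: with t_0 = \frac{3}{2}, (1)_k (C = 3/2) is k! itself.
Consecutive-term ratio: r(k) = 1 * (k-\frac{1}{2}) (k+\frac{3}{2}) / [(k+7) (k+1)] ; factor over Q: parameters, x = 1, and C = \frac{3}{2}.


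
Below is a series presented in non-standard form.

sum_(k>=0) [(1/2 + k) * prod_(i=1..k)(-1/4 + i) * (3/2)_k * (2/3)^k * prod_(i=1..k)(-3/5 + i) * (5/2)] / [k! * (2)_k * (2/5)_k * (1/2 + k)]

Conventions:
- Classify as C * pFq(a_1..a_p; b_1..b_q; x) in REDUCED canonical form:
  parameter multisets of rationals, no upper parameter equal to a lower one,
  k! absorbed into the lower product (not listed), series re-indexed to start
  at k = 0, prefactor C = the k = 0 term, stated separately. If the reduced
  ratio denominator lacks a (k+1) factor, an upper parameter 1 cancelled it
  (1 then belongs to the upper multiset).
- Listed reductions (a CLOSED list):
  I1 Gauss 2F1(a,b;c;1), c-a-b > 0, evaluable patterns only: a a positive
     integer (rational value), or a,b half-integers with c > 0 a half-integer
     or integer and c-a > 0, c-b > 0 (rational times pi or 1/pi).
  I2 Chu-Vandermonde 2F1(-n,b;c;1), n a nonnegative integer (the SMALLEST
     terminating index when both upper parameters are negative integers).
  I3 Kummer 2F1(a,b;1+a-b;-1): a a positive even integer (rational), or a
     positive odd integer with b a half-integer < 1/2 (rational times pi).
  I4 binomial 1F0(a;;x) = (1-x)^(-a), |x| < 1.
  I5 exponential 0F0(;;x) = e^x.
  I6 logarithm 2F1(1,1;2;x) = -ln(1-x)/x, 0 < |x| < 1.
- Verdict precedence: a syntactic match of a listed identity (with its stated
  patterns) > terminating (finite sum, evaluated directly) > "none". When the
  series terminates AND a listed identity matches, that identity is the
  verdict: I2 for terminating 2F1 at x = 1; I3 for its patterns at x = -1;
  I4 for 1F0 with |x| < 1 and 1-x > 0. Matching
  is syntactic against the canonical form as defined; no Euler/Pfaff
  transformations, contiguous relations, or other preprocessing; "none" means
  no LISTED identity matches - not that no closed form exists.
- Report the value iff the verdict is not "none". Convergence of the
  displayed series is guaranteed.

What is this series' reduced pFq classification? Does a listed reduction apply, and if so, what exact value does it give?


Prefactor 5/2, argument 2/3: 2F1 with upper {3/4, 3/2} over lower {2}. Verdict: none - this 2F1 at x = 2/3 matches no listed pattern, and upper {3/4, 3/2} holds no stopper.

Structural cue: with t_0 = 5/2, the parameter 2/5 appears in both the upper and lower lists and cancels (alongside the other common factor).
Consecutive-term ratio: r(k) = (2/3) * (k+3/4) (k+3/2) / [(k+2) (k+1)] ; factor over Q: parameters, x = (2/3), and C = 5/2.


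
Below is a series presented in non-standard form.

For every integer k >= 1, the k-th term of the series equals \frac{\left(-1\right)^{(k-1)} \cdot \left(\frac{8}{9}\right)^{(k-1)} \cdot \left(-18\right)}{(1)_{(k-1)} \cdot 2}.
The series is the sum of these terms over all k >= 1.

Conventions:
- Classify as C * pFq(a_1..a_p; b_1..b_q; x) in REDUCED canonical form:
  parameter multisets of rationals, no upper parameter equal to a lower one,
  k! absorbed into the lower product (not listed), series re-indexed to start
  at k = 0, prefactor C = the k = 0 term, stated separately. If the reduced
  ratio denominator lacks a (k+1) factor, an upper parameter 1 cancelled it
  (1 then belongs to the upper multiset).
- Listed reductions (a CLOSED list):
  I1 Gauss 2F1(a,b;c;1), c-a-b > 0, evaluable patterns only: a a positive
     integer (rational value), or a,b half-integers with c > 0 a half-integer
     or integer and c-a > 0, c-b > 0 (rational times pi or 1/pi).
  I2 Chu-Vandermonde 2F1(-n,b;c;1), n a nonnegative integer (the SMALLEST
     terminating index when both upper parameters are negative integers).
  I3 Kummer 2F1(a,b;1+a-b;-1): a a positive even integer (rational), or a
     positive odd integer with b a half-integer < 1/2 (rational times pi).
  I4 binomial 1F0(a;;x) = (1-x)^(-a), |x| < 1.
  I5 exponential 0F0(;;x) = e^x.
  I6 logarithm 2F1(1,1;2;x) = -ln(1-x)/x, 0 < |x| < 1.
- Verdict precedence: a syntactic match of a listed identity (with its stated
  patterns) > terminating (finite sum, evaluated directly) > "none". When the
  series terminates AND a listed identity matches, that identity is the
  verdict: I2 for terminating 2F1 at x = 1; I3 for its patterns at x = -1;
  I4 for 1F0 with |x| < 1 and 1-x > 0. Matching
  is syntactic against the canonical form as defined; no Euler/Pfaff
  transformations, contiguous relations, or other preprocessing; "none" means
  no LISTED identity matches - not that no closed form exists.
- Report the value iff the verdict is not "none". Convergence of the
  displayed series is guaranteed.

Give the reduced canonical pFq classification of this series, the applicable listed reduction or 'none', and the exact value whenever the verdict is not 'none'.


x = -\frac{8}{9} here; the reduced form reads 0F0, upper {-}, lower {-}, C = -9. Verdict: the I5 exponential reduction fires (the 0F0 exponential series at x = -\frac{8}{9}). Sum: \left(-9\right) \cdot e^{-\frac{8}{9}}.

Key observation: t_0 being -9, the constant factors (prefactor -9) combine into one prefactor.
Consecutive-term ratio: r(k) = -\frac{8}{9} * 1 / [(k+1)] - poly over poly, x = -\frac{8}{9} from leading terms; C = -9 at k = 0.


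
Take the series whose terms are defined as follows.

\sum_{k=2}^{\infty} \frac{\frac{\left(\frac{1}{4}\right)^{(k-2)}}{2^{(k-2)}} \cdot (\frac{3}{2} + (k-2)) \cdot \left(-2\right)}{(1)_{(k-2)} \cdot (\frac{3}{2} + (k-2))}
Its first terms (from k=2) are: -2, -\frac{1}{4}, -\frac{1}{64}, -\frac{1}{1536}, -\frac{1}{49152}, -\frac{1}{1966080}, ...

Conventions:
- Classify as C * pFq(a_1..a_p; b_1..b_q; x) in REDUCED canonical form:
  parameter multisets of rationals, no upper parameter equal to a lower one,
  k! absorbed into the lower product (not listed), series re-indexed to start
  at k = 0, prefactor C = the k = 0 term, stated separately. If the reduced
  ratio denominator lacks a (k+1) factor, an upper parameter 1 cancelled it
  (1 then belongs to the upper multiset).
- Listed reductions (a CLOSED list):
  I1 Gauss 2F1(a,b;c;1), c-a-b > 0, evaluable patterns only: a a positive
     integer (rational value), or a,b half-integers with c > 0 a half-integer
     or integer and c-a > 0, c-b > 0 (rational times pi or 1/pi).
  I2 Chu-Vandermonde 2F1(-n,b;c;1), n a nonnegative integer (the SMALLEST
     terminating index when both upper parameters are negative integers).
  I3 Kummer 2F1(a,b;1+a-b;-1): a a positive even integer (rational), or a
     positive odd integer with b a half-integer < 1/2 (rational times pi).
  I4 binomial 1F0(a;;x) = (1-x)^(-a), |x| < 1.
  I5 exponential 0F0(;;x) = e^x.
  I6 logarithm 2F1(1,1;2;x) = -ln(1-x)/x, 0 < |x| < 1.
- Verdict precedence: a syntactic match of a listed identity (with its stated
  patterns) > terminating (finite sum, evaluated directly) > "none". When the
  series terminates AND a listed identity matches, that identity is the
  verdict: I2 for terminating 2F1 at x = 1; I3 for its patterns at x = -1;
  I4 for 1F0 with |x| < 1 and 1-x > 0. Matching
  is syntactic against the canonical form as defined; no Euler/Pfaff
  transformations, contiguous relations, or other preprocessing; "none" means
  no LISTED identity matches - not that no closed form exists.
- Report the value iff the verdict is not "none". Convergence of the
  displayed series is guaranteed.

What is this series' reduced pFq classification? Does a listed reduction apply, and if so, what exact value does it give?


With C = -2: the canonical form is 0F0(-; -; \frac{1}{8}). Verdict: the I5 exponential reduction fires (the 0F0 exponential series at x = \frac{1}{8}). Exact value: \left(-2\right) \cdot e^{\frac{1}{8}}.

Key observation: x = \frac{1}{8} and striking the common factor k + 3/2 reduces the term (C = -2, x = 1/8).
Ratio: r(k) = \frac{1}{8} * 1 / [(k+1)] - rational in k, leading ratio \frac{1}{8}; with t_0 = -2, classification follows.


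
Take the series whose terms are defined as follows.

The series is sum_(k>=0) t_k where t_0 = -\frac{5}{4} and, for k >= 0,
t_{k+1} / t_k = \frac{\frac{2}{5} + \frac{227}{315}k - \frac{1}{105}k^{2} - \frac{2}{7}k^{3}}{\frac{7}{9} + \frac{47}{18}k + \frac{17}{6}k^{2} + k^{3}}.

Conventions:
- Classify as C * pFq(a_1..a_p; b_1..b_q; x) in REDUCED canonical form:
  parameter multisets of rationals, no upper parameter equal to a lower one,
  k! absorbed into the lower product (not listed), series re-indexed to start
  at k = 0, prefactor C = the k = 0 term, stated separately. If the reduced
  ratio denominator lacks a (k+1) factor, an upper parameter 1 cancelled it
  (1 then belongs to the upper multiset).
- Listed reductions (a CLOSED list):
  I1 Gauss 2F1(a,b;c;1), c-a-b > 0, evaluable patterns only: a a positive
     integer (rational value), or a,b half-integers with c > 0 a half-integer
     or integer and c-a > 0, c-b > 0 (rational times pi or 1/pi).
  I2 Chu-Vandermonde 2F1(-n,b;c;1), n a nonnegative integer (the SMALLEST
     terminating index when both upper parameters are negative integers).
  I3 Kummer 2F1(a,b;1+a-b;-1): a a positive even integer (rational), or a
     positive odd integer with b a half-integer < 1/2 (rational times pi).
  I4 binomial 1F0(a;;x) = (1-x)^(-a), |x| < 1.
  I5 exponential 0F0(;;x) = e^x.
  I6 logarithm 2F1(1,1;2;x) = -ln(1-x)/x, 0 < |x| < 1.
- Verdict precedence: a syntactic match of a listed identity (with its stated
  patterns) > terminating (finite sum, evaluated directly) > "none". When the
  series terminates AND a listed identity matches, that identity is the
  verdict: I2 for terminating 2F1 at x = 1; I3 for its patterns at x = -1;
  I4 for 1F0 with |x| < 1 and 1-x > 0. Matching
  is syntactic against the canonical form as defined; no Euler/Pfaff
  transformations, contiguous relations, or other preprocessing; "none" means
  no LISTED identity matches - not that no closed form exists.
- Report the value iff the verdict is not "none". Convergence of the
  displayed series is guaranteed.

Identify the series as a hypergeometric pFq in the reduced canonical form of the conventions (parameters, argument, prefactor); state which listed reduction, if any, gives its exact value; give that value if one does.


Canonical form: C = -\frac{5}{4} times 1F0 with upper {-\frac{9}{5}}, lower {-}, x = -\frac{2}{7}. Verdict: the I4 binomial reduction applies (the 1F0 binomial series: exponent 9/5, x = -\frac{2}{7}). Exact value: \left(-\frac{5}{4}\right) \cdot \left(\frac{9}{7}\right)^{\frac{9}{5}}.

The tell: with t_0 = -\frac{5}{4}, cancel k + 2/3 from the displayed ratio first; then C = -5/4.
Consecutive-term ratio: r(k) = -\frac{2}{7} * (k-\frac{9}{5}) / [(k+1)] - rational; roots negated = parameters, x = -\frac{2}{7}, C = -\frac{5}{4}.


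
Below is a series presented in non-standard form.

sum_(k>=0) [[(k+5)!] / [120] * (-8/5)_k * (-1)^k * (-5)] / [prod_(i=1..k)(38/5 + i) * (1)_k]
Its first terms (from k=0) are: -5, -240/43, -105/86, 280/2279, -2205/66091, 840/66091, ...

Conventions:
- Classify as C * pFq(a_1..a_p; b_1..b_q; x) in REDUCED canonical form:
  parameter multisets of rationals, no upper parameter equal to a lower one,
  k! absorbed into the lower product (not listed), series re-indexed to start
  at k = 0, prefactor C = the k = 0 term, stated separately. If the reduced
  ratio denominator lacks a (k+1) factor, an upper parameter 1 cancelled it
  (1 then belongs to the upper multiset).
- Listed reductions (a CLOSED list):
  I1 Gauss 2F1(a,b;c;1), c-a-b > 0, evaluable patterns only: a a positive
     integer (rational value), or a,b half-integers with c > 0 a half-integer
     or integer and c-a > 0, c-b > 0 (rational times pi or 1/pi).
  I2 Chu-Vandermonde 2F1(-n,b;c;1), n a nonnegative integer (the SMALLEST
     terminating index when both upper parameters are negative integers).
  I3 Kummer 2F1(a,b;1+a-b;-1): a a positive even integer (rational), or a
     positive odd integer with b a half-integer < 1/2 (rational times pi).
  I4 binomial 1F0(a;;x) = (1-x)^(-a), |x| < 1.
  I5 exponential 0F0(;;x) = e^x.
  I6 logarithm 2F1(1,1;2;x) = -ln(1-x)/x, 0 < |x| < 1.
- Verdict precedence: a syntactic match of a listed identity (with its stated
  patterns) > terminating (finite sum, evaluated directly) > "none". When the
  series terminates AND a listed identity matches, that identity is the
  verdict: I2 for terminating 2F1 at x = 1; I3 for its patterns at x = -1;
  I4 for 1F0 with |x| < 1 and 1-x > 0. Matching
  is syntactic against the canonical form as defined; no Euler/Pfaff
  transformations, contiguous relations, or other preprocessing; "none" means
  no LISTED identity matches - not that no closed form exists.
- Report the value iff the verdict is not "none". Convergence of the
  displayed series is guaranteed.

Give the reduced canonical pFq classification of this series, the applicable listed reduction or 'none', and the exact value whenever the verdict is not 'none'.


With C = -5: the canonical form is 2F1(-8/5, 6; 43/5; -1). Verdict: this is the Kummer evaluation I3 (x = -1; c = 43/5 equals 1+a-b for upper {-8/5, 6}: listed pattern). Hence: -1463/125.

Structural cue: with t_0 = -5, (1)_k (C = -5) is k! itself.
Adjacent-term ratio: r(k) = (-1) * (k-8/5) (k+6) / [(k+43/5) (k+1)] - rational in k. x = (-1); t_0 = -5; negate the roots.


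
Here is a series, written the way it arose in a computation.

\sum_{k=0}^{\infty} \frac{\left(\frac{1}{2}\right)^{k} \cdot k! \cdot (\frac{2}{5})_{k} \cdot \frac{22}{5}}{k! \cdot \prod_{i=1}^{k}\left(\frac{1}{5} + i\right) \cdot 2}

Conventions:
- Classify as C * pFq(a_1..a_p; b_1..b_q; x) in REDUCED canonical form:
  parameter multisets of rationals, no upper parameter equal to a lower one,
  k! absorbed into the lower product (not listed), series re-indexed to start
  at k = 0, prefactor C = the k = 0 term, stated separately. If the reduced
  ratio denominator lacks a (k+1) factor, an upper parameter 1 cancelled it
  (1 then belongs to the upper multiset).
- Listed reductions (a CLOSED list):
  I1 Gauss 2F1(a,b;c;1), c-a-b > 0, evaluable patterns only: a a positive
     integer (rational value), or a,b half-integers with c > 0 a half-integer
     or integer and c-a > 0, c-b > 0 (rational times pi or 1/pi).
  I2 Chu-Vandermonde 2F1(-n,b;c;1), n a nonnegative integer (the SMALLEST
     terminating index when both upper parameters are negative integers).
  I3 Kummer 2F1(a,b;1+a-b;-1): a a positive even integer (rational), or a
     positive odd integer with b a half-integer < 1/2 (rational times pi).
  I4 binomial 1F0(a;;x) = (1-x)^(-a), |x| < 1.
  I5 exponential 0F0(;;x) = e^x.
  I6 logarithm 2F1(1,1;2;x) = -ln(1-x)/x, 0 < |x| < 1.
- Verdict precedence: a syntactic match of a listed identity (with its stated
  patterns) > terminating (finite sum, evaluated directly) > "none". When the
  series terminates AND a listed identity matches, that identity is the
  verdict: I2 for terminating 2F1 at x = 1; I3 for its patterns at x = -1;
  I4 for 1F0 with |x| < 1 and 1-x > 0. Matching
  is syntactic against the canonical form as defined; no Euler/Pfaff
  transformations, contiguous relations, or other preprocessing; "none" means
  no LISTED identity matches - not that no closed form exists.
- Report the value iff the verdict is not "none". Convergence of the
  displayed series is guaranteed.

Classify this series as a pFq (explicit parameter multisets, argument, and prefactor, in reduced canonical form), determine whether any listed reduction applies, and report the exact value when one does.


x = \frac{1}{2} here; the reduced form reads 2F1, upper {\frac{2}{5}, 1}, lower {\frac{6}{5}}, C = \frac{11}{5}. Verdict: none - at argument \frac{1}{2} the multisets {\frac{2}{5}, 1} ; {\frac{6}{5}} match no listed identity.

Structural cue: t_0 being \frac{11}{5}, the factorial ratio (C = 11/5) (k+a-1)!/(a-1)! is a rising factorial (a)_k.
Adjacent-term ratio: r(k) = \frac{1}{2} * (k+\frac{2}{5}) (k+1) / [(k+\frac{6}{5}) (k+1)] - poly over poly, x = \frac{1}{2} from leading terms; C = \frac{11}{5} at k = 0.


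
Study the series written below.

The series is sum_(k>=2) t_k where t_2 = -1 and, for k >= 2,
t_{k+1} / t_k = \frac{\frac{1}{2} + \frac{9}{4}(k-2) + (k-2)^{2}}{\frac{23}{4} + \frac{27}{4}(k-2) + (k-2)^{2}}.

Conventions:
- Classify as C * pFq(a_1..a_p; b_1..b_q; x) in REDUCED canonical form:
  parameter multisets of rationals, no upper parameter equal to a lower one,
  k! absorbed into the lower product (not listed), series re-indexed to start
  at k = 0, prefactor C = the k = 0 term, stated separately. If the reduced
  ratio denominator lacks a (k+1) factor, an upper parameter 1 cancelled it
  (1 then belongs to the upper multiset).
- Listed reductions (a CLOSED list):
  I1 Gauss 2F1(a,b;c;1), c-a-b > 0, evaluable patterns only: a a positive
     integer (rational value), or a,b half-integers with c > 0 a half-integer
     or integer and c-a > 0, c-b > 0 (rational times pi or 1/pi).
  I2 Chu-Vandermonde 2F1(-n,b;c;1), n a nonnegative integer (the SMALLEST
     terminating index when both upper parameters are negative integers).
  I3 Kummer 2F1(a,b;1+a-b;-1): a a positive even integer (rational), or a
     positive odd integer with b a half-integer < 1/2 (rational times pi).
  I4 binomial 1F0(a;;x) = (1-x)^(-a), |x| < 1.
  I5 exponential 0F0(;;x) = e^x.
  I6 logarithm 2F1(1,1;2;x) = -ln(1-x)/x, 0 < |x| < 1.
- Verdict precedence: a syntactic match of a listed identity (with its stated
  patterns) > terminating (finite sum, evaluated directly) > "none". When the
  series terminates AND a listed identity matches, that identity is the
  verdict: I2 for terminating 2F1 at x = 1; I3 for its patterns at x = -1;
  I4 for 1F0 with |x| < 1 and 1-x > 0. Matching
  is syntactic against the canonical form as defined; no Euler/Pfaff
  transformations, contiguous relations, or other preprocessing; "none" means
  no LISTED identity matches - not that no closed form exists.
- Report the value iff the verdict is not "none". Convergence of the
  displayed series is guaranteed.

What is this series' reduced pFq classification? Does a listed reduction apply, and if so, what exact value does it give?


This is -1 * 2F1(\frac{1}{4}, 2; \frac{23}{4}; 1) in reduced canonical form. Verdict: Gauss's theorem (I1) fires (x = 1: the Gamma ratio telescopes since c-a-b = 7/2 > 0 and a = 2 in Z>0). Value: -\frac{95}{84}.

Key step: t_0 = -1 here, and the expanded ratio factors over Q; C = -1, x = 1, roots give parameters.
Ratio: r(k) = 1 * (k+\frac{1}{4}) (k+2) / [(k+\frac{23}{4}) (k+1)] - poly over poly, x = 1 from leading terms; C = -1 at k = 0.
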